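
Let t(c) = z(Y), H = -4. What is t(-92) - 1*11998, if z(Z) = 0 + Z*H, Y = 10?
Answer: -12038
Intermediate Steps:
z(Z) = -4*Z (z(Z) = 0 + Z*(-4) = 0 - 4*Z = -4*Z)
t(c) = -40 (t(c) = -4*10 = -40)
t(-92) - 1*11998 = -40 - 1*11998 = -40 - 11998 = -12038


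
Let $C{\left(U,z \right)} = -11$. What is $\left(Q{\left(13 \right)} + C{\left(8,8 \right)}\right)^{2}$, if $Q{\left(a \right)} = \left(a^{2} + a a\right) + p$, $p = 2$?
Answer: $108241$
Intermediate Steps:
$Q{\left(a \right)} = 2 + 2 a^{2}$ ($Q{\left(a \right)} = \left(a^{2} + a a\right) + 2 = \left(a^{2} + a^{2}\right) + 2 = 2 a^{2} + 2 = 2 + 2 a^{2}$)
$\left(Q{\left(13 \right)} + C{\left(8,8 \right)}\right)^{2} = \left(\left(2 + 2 \cdot 13^{2}\right) - 11\right)^{2} = \left(\left(2 + 2 \cdot 169\right) - 11\right)^{2} = \left(\left(2 + 338\right) - 11\right)^{2} = \left(340 - 11\right)^{2} = 329^{2} = 108241$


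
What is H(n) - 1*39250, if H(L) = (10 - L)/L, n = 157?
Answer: -6162397/157 ≈ -39251.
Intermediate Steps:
H(L) = (10 - L)/L
H(n) - 1*39250 = (10 - 1*157)/157 - 1*39250 = (10 - 157)/157 - 39250 = (1/157)*(-147) - 39250 = -147/157 - 39250 = -6162397/157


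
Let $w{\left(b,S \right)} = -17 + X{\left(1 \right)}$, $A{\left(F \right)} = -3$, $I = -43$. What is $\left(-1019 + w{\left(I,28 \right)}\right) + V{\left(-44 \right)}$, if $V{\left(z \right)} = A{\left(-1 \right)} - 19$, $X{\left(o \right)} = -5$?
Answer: $-1063$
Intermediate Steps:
$w{\left(b,S \right)} = -22$ ($w{\left(b,S \right)} = -17 - 5 = -22$)
$V{\left(z \right)} = -22$ ($V{\left(z \right)} = -3 - 19 = -22$)
$\left(-1019 + w{\left(I,28 \right)}\right) + V{\left(-44 \right)} = \left(-1019 - 22\right) - 22 = -1041 - 22 = -1063$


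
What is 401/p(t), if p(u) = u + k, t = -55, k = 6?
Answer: -401/49 ≈ -8.1837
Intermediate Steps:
p(u) = 6 + u (p(u) = u + 6 = 6 + u)
401/p(t) = 401/(6 - 55) = 401/(-49) = 401*(-1/49) = -401/49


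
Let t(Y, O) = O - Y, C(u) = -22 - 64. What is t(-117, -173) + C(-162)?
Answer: -142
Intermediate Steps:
C(u) = -86
t(-117, -173) + C(-162) = (-173 - 1*(-117)) - 86 = (-173 + 117) - 86 = -56 - 86 = -142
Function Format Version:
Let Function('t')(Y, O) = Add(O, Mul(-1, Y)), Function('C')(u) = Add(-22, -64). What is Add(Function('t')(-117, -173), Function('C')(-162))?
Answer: -142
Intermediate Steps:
Function('C')(u) = -86
Add(Function('t')(-117, -173), Function('C')(-162)) = Add(Add(-173, Mul(-1, -117)), -86) = Add(Add(-173, 117), -86) = Add(-56, -86) = -142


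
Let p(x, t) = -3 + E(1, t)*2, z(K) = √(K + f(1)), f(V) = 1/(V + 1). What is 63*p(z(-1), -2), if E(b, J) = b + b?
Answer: 63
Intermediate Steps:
f(V) = 1/(1 + V)
z(K) = √(½ + K) (z(K) = √(K + 1/(1 + 1)) = √(K + 1/2) = √(K + ½) = √(½ + K))
E(b, J) = 2*b
p(x, t) = 1 (p(x, t) = -3 + (2*1)*2 = -3 + 2*2 = -3 + 4 = 1)
63*p(z(-1), -2) = 63*1 = 63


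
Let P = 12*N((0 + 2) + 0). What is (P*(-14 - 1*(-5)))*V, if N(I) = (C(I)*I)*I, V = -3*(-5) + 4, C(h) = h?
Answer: -16416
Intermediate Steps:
V = 19 (V = 15 + 4 = 19)
N(I) = I**3 (N(I) = (I*I)*I = I**2*I = I**3)
P = 96 (P = 12*((0 + 2) + 0)**3 = 12*(2 + 0)**3 = 12*2**3 = 12*8 = 96)
(P*(-14 - 1*(-5)))*V = (96*(-14 - 1*(-5)))*19 = (96*(-14 + 5))*19 = (96*(-9))*19 = -864*19 = -16416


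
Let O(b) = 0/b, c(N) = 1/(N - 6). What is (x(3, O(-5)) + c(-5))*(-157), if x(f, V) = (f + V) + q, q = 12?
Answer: -25748/11 ≈ -2340.7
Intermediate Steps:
c(N) = 1/(-6 + N)
O(b) = 0
x(f, V) = 12 + V + f (x(f, V) = (f + V) + 12 = (V + f) + 12 = 12 + V + f)
(x(3, O(-5)) + c(-5))*(-157) = ((12 + 0 + 3) + 1/(-6 - 5))*(-157) = (15 + 1/(-11))*(-157) = (15 - 1/11)*(-157) = (164/11)*(-157) = -25748/11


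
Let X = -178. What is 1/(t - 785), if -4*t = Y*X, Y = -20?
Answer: -1/1675 ≈ -0.00059702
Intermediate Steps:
t = -890 (t = -(-5)*(-178) = -¼*3560 = -890)
1/(t - 785) = 1/(-890 - 785) = 1/(-1675) = -1/1675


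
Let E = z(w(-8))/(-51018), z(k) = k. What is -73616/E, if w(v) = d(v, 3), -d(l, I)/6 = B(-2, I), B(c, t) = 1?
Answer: -625956848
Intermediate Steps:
d(l, I) = -6 (d(l, I) = -6*1 = -6)
w(v) = -6
E = 1/8503 (E = -6/(-51018) = -6*(-1/51018) = 1/8503 ≈ 0.00011761)
-73616/E = -73616/1/8503 = -73616*8503 = -625956848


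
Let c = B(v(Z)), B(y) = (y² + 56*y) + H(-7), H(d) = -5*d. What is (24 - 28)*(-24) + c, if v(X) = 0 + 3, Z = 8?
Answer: 308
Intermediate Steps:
v(X) = 3
B(y) = 35 + y² + 56*y (B(y) = (y² + 56*y) - 5*(-7) = (y² + 56*y) + 35 = 35 + y² + 56*y)
c = 212 (c = 35 + 3² + 56*3 = 35 + 9 + 168 = 212)
(24 - 28)*(-24) + c = (24 - 28)*(-24) + 212 = -4*(-24) + 212 = 96 + 212 = 308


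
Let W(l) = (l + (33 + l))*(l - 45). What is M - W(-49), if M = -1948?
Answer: -8058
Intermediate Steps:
W(l) = (-45 + l)*(33 + 2*l) (W(l) = (33 + 2*l)*(-45 + l) = (-45 + l)*(33 + 2*l))
M - W(-49) = -1948 - (-1485 - 57*(-49) + 2*(-49)²) = -1948 - (-1485 + 2793 + 2*2401) = -1948 - (-1485 + 2793 + 4802) = -1948 - 1*6110 = -1948 - 6110 = -8058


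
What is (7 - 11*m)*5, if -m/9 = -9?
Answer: -4420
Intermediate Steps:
m = 81 (m = -9*(-9) = 81)
(7 - 11*m)*5 = (7 - 11*81)*5 = (7 - 891)*5 = -884*5 = -4420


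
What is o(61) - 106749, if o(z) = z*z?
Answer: -103028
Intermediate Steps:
o(z) = z²
o(61) - 106749 = 61² - 106749 = 3721 - 106749 = -103028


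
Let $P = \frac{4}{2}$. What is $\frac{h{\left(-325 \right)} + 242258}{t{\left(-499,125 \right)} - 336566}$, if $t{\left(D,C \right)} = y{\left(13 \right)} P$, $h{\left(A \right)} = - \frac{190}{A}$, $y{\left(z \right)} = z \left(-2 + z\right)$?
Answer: $- \frac{281193}{390325} \approx -0.72041$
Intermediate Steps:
$P = 2$ ($P = 4 \cdot \frac{1}{2} = 2$)
$t{\left(D,C \right)} = 286$ ($t{\left(D,C \right)} = 13 \left(-2 + 13\right) 2 = 13 \cdot 11 \cdot 2 = 143 \cdot 2 = 286$)
$\frac{h{\left(-325 \right)} + 242258}{t{\left(-499,125 \right)} - 336566} = \frac{- \frac{190}{-325} + 242258}{286 - 336566} = \frac{\left(-190\right) \left(- \frac{1}{325}\right) + 242258}{-336280} = \left(\frac{38}{65} + 242258\right) \left(- \frac{1}{336280}\right) = \frac{15746808}{65} \left(- \frac{1}{336280}\right) = - \frac{281193}{390325}$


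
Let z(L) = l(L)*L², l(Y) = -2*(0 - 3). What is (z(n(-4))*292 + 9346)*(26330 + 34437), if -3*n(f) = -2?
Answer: 1845736858/3 ≈ 6.1525e+8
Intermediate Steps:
n(f) = ⅔ (n(f) = -⅓*(-2) = ⅔)
l(Y) = 6 (l(Y) = -2*(-3) = 6)
z(L) = 6*L²
(z(n(-4))*292 + 9346)*(26330 + 34437) = ((6*(⅔)²)*292 + 9346)*(26330 + 34437) = ((6*(4/9))*292 + 9346)*60767 = ((8/3)*292 + 9346)*60767 = (2336/3 + 9346)*60767 = (30374/3)*60767 = 1845736858/3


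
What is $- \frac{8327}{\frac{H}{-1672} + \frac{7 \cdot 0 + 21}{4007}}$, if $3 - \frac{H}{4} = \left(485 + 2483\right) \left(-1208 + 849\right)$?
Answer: $\frac{1267918982}{388137257} \approx 3.2667$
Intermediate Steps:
$H = 4262060$ ($H = 12 - 4 \left(485 + 2483\right) \left(-1208 + 849\right) = 12 - 4 \cdot 2968 \left(-359\right) = 12 - -4262048 = 12 + 4262048 = 4262060$)
$- \frac{8327}{\frac{H}{-1672} + \frac{7 \cdot 0 + 21}{4007}} = - \frac{8327}{\frac{4262060}{-1672} + \frac{7 \cdot 0 + 21}{4007}} = - \frac{8327}{4262060 \left(- \frac{1}{1672}\right) + \left(0 + 21\right) \frac{1}{4007}} = - \frac{8327}{- \frac{96865}{38} + 21 \cdot \frac{1}{4007}} = - \frac{8327}{- \frac{96865}{38} + \frac{21}{4007}} = - \frac{8327}{- \frac{388137257}{152266}} = \left(-8327\right) \left(- \frac{152266}{388137257}\right) = \frac{1267918982}{388137257}$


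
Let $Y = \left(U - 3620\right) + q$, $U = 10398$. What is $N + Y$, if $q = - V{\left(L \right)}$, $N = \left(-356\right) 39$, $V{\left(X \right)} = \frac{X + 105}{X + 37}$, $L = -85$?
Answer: $- \frac{85267}{12} \approx -7105.6$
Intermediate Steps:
$V{\left(X \right)} = \frac{105 + X}{37 + X}$
$N = -13884$
$q = \frac{5}{12}$ ($q = - \frac{105 - 85}{37 - 85} = - \frac{20}{-48} = - \frac{\left(-1\right) 20}{48} = \left(-1\right) \left(- \frac{5}{12}\right) = \frac{5}{12} \approx 0.41667$)
$Y = \frac{81341}{12}$ ($Y = \left(10398 - 3620\right) + \frac{5}{12} = 6778 + \frac{5}{12} = \frac{81341}{12} \approx 6778.4$)
$N + Y = -13884 + \frac{81341}{12} = - \frac{85267}{12}$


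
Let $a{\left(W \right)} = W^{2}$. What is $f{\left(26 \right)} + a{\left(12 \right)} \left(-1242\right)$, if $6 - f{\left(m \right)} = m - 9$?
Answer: $-178859$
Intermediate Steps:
$f{\left(m \right)} = 15 - m$ ($f{\left(m \right)} = 6 - \left(m - 9\right) = 6 - \left(-9 + m\right) = 15 - m$)
$f{\left(26 \right)} + a{\left(12 \right)} \left(-1242\right) = \left(15 - 26\right) + 12^{2} \left(-1242\right) = \left(15 - 26\right) + 144 \left(-1242\right) = -11 - 178848 = -178859$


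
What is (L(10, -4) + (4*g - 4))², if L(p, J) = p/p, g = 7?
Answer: 625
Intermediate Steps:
L(p, J) = 1
(L(10, -4) + (4*g - 4))² = (1 + (4*7 - 4))² = (1 + (28 - 4))² = (1 + 24)² = 25² = 625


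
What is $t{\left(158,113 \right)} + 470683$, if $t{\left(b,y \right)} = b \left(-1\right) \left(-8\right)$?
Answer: $471947$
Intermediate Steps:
$t{\left(b,y \right)} = 8 b$ ($t{\left(b,y \right)} = - b \left(-8\right) = 8 b$)
$t{\left(158,113 \right)} + 470683 = 8 \cdot 158 + 470683 = 1264 + 470683 = 471947$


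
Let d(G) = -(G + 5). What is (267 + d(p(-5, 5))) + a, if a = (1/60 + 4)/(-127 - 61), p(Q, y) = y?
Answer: 2898719/11280 ≈ 256.98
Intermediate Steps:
a = -241/11280 (a = (1/60 + 4)/(-188) = (241/60)*(-1/188) = -241/11280 ≈ -0.021365)
d(G) = -5 - G (d(G) = -(5 + G) = -5 - G)
(267 + d(p(-5, 5))) + a = (267 + (-5 - 1*5)) - 241/11280 = (267 + (-5 - 5)) - 241/11280 = (267 - 10) - 241/11280 = 257 - 241/11280 = 2898719/11280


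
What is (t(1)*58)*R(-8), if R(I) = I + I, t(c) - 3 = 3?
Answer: -5568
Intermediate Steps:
t(c) = 6 (t(c) = 3 + 3 = 6)
R(I) = 2*I
(t(1)*58)*R(-8) = (6*58)*(2*(-8)) = 348*(-16) = -5568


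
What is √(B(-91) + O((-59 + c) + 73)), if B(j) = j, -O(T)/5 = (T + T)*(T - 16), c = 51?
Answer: 39*I*√21 ≈ 178.72*I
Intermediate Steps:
O(T) = -10*T*(-16 + T) (O(T) = -5*(T + T)*(T - 16) = -5*2*T*(-16 + T) = -10*T*(-16 + T))
√(B(-91) + O((-59 + c) + 73)) = √(-91 + 10*((-59 + 51) + 73)*(16 - ((-59 + 51) + 73))) = √(-91 + 10*(-8 + 73)*(16 - (-8 + 73))) = √(-91 + 10*65*(16 - 1*65)) = √(-91 + 10*65*(16 - 65)) = √(-91 + 10*65*(-49)) = √(-91 - 31850) = √(-31941) = 39*I*√21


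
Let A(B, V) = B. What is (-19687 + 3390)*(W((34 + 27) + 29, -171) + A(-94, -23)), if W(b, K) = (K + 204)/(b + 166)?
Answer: 391633207/256 ≈ 1.5298e+6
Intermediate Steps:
W(b, K) = (204 + K)/(166 + b)
(-19687 + 3390)*(W((34 + 27) + 29, -171) + A(-94, -23)) = (-19687 + 3390)*((204 - 171)/(166 + ((34 + 27) + 29)) - 94) = -16297*(33/(166 + (61 + 29)) - 94) = -16297*(33/(166 + 90) - 94) = -16297*(33/256 - 94) = -16297*(-24031/256) = 391633207/256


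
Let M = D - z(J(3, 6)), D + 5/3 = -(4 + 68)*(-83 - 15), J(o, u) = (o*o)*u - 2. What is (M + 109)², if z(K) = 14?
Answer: 460016704/9 ≈ 5.1113e+7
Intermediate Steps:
J(o, u) = -2 + u*o² (J(o, u) = o²*u - 2 = u*o² - 2 = -2 + u*o²)
D = 21163/3 (D = -5/3 - (4 + 68)*(-83 - 15) = -5/3 - 72*(-98) = -5/3 - 1*(-7056) = -5/3 + 7056 = 21163/3 ≈ 7054.3)
M = 21121/3 (M = 21163/3 - 1*14 = 21163/3 - 14 = 21121/3 ≈ 7040.3)
(M + 109)² = (21121/3 + 109)² = (21448/3)² = 460016704/9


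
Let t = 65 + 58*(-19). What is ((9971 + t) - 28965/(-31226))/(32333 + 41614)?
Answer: 93000683/769689674 ≈ 0.12083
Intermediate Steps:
t = -1037 (t = 65 - 1102 = -1037)
((9971 + t) - 28965/(-31226))/(32333 + 41614) = ((9971 - 1037) - 28965/(-31226))/(32333 + 41614) = (8934 - 28965*(-1/31226))/73947 = (8934 + 28965/31226)*(1/73947) = (279002049/31226)*(1/73947) = 93000683/769689674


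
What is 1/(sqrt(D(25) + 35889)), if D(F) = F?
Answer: sqrt(35914)/35914 ≈ 0.0052768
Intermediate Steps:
1/(sqrt(D(25) + 35889)) = 1/(sqrt(25 + 35889)) = 1/(sqrt(35914)) = sqrt(35914)/35914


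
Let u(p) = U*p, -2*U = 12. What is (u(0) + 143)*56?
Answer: 8008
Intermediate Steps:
U = -6 (U = -½*12 = -6)
u(p) = -6*p
(u(0) + 143)*56 = (-6*0 + 143)*56 = (0 + 143)*56 = 143*56 = 8008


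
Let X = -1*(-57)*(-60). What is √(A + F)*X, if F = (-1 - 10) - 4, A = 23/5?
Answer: -1368*I*√65 ≈ -11029.0*I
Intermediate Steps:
A = 23/5 (A = 23*(⅕) = 23/5 ≈ 4.6000)
X = -3420 (X = 57*(-60) = -3420)
F = -15 (F = -11 - 4 = -15)
√(A + F)*X = √(23/5 - 15)*(-3420) = √(-52/5)*(-3420) = (2*I*√65/5)*(-3420) = -1368*I*√65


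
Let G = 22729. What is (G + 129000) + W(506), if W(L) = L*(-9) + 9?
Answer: 147184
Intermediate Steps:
W(L) = 9 - 9*L (W(L) = -9*L + 9 = 9 - 9*L)
(G + 129000) + W(506) = (22729 + 129000) + (9 - 9*506) = 151729 + (9 - 4554) = 151729 - 4545 = 147184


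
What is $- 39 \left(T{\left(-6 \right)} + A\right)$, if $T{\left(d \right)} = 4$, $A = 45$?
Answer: $-1911$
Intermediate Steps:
$- 39 \left(T{\left(-6 \right)} + A\right) = - 39 \left(4 + 45\right) = \left(-39\right) 49 = -1911$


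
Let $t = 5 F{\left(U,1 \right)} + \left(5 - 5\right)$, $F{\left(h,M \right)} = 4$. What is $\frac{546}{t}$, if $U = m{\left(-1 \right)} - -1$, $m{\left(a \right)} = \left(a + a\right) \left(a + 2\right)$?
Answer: $\frac{273}{10} \approx 27.3$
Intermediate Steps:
$m{\left(a \right)} = 2 a \left(2 + a\right)$
$U = -1$ ($U = 2 \left(-1\right) \left(2 - 1\right) - -1 = 2 \left(-1\right) 1 + 1 = -2 + 1 = -1$)
$t = 20$ ($t = 5 \cdot 4 + \left(5 - 5\right) = 20 + 0 = 20$)
$\frac{546}{t} = \frac{546}{20} = 546 \cdot \frac{1}{20} = \frac{273}{10}$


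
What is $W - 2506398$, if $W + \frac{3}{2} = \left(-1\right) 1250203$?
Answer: $- \frac{7513205}{2} \approx -3.7566 \cdot 10^{6}$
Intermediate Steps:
$W = - \frac{2500409}{2}$ ($W = - \frac{3}{2} - 1250203 = - \frac{2500409}{2} \approx -1.2502 \cdot 10^{6}$)
$W - 2506398 = - \frac{2500409}{2} - 2506398 = - \frac{7513205}{2}$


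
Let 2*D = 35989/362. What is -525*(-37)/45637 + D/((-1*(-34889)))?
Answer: 492310859293/1152774008132 ≈ 0.42707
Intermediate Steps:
D = 35989/724 (D = (35989/362)/2 = (35989*(1/362))/2 = (1/2)*(35989/362) = 35989/724 ≈ 49.709)
-525*(-37)/45637 + D/((-1*(-34889))) = -525*(-37)/45637 + 35989/(724*((-1*(-34889)))) = 19425*(1/45637) + (35989/724)/34889 = 19425/45637 + (35989/724)*(1/34889) = 19425/45637 + 35989/25259636 = 492310859293/1152774008132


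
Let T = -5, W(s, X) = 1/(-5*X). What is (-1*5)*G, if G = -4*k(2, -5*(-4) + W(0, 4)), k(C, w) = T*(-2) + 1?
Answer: 220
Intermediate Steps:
W(s, X) = -1/(5*X)
k(C, w) = 11 (k(C, w) = -5*(-2) + 1 = 10 + 1 = 11)
G = -44 (G = -4*11 = -44)
(-1*5)*G = -1*5*(-44) = -5*(-44) = 220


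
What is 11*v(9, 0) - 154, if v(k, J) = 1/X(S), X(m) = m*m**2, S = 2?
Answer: -1221/8 ≈ -152.63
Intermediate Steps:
X(m) = m**3
v(k, J) = 1/8 (v(k, J) = 1/(2**3) = 1/8)
11*v(9, 0) - 154 = 11*(1/8) - 154 = 11/8 - 154 = -1221/8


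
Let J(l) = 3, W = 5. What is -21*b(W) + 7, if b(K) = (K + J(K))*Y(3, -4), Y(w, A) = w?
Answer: -497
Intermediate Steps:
b(K) = 9 + 3*K (b(K) = (K + 3)*3 = (3 + K)*3 = 9 + 3*K)
-21*b(W) + 7 = -21*(9 + 3*5) + 7 = -21*(9 + 15) + 7 = -21*24 + 7 = -504 + 7 = -497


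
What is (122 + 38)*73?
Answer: 11680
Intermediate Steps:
(122 + 38)*73 = 160*73 = 11680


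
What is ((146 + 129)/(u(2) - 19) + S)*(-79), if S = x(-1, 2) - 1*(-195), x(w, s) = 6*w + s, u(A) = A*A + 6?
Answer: -114076/9 ≈ -12675.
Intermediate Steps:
u(A) = 6 + A² (u(A) = A² + 6 = 6 + A²)
x(w, s) = s + 6*w
S = 191 (S = (2 + 6*(-1)) - 1*(-195) = (2 - 6) + 195 = -4 + 195 = 191)
((146 + 129)/(u(2) - 19) + S)*(-79) = ((146 + 129)/((6 + 2²) - 19) + 191)*(-79) = (275/((6 + 4) - 19) + 191)*(-79) = (275/(10 - 19) + 191)*(-79) = (275/(-9) + 191)*(-79) = (275*(-⅑) + 191)*(-79) = (-275/9 + 191)*(-79) = (1444/9)*(-79) = -114076/9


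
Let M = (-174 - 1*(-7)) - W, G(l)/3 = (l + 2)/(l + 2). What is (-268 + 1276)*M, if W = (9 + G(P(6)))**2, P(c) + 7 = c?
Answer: -313488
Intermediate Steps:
P(c) = -7 + c
G(l) = 3 (G(l) = 3*((l + 2)/(l + 2)) = 3*((2 + l)/(2 + l)) = 3*1 = 3)
W = 144 (W = (9 + 3)**2 = 12**2 = 144)
M = -311 (M = (-174 - 1*(-7)) - 1*144 = (-174 + 7) - 144 = -167 - 144 = -311)
(-268 + 1276)*M = (-268 + 1276)*(-311) = 1008*(-311) = -313488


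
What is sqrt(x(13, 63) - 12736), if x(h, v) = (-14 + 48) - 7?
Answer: I*sqrt(12709) ≈ 112.73*I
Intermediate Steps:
x(h, v) = 27 (x(h, v) = 34 - 7 = 27)
sqrt(x(13, 63) - 12736) = sqrt(27 - 12736) = sqrt(-12709) = I*sqrt(12709)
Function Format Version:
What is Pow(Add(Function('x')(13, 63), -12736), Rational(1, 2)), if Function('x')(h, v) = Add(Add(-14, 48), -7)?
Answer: Mul(I, Pow(12709, Rational(1, 2))) ≈ Mul(112.73, I)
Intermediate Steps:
Function('x')(h, v) = 27 (Function('x')(h, v) = Add(34, -7) = 27)
Pow(Add(Function('x')(13, 63), -12736), Rational(1, 2)) = Pow(Add(27, -12736), Rational(1, 2)) = Pow(-12709, Rational(1, 2)) = Mul(I, Pow(12709, Rational(1, 2)))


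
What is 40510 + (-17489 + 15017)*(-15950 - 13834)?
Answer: 73666558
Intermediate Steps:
40510 + (-17489 + 15017)*(-15950 - 13834) = 40510 - 2472*(-29784) = 40510 + 73626048 = 73666558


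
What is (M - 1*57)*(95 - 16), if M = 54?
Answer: -237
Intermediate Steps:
(M - 1*57)*(95 - 16) = (54 - 1*57)*(95 - 16) = (54 - 57)*79 = -3*79 = -237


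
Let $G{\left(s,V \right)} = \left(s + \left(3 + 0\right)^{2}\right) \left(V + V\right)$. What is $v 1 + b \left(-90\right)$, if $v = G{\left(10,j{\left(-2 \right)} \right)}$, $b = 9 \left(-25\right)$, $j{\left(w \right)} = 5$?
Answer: $20440$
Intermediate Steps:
$b = -225$
$G{\left(s,V \right)} = 2 V \left(9 + s\right)$ ($G{\left(s,V \right)} = \left(s + 3^{2}\right) 2 V = \left(s + 9\right) 2 V = \left(9 + s\right) 2 V = 2 V \left(9 + s\right)$)
$v = 190$ ($v = 2 \cdot 5 \left(9 + 10\right) = 2 \cdot 5 \cdot 19 = 190$)
$v 1 + b \left(-90\right) = 190 \cdot 1 - -20250 = 190 + 20250 = 20440$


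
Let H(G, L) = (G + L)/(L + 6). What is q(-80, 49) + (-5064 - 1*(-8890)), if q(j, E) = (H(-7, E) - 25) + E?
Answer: 211792/55 ≈ 3850.8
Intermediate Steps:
H(G, L) = (G + L)/(6 + L)
q(j, E) = -25 + E + (-7 + E)/(6 + E) (q(j, E) = ((-7 + E)/(6 + E) - 25) + E = (-25 + (-7 + E)/(6 + E)) + E = -25 + E + (-7 + E)/(6 + E))
q(-80, 49) + (-5064 - 1*(-8890)) = (-157 + 49² - 18*49)/(6 + 49) + (-5064 - 1*(-8890)) = (-157 + 2401 - 882)/55 + (-5064 + 8890) = (1/55)*1362 + 3826 = 1362/55 + 3826 = 211792/55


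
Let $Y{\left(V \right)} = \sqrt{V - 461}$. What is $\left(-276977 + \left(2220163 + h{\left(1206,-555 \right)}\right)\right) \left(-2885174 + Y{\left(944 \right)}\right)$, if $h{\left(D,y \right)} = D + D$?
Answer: $-5613388764052 + 1945598 \sqrt{483} \approx -5.6133 \cdot 10^{12}$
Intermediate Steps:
$h{\left(D,y \right)} = 2 D$
$Y{\left(V \right)} = \sqrt{-461 + V}$
$\left(-276977 + \left(2220163 + h{\left(1206,-555 \right)}\right)\right) \left(-2885174 + Y{\left(944 \right)}\right) = \left(-276977 + \left(2220163 + 2 \cdot 1206\right)\right) \left(-2885174 + \sqrt{-461 + 944}\right) = \left(-276977 + \left(2220163 + 2412\right)\right) \left(-2885174 + \sqrt{483}\right) = \left(-276977 + 2222575\right) \left(-2885174 + \sqrt{483}\right) = 1945598 \left(-2885174 + \sqrt{483}\right) = -5613388764052 + 1945598 \sqrt{483}$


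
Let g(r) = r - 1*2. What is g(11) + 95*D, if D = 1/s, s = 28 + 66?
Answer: 941/94 ≈ 10.011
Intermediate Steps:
s = 94
g(r) = -2 + r (g(r) = r - 2 = -2 + r)
D = 1/94 ≈ 0.010638
g(11) + 95*D = (-2 + 11) + 95*(1/94) = 9 + 95/94 = 941/94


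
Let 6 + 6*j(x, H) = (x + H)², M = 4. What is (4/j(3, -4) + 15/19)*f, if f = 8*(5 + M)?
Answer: -27432/95 ≈ -288.76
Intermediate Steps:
j(x, H) = -1 + (H + x)²/6 (j(x, H) = -1 + (x + H)²/6 = -1 + (H + x)²/6)
f = 72 (f = 8*(5 + 4) = 8*9 = 72)
(4/j(3, -4) + 15/19)*f = (4/(-1 + (-4 + 3)²/6) + 15/19)*72 = (4/(-1 + (⅙)*(-1)²) + 15*(1/19))*72 = (4/(-1 + (⅙)*1) + 15/19)*72 = (4/(-1 + ⅙) + 15/19)*72 = (4/(-⅚) + 15/19)*72 = (4*(-6/5) + 15/19)*72 = (-24/5 + 15/19)*72 = -381/95*72 = -27432/95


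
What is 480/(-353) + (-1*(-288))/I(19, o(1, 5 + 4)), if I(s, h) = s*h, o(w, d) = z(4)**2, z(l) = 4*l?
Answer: -69783/53656 ≈ -1.3006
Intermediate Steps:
o(w, d) = 256 (o(w, d) = (4*4)**2 = 16**2 = 256)
I(s, h) = h*s
480/(-353) + (-1*(-288))/I(19, o(1, 5 + 4)) = 480/(-353) + (-1*(-288))/((256*19)) = 480*(-1/353) + 288/4864 = -480/353 + 288*(1/4864) = -480/353 + 9/152 = -69783/53656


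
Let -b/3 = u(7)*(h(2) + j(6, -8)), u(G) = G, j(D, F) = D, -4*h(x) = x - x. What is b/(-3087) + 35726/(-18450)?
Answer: -856837/452025 ≈ -1.8956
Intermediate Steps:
h(x) = 0 (h(x) = -(x - x)/4 = -1/4*0 = 0)
b = -126 (b = -21*(0 + 6) = -21*6 = -3*42 = -126)
b/(-3087) + 35726/(-18450) = -126/(-3087) + 35726/(-18450) = -126*(-1/3087) + 35726*(-1/18450) = 2/49 - 17863/9225 = -856837/452025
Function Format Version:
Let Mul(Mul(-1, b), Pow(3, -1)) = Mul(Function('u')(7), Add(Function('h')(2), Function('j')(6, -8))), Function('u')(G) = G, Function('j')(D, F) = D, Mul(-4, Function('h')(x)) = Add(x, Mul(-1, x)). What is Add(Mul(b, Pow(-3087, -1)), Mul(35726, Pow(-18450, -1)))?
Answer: Rational(-856837, 452025) ≈ -1.8956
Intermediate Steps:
Function('h')(x) = 0 (Function('h')(x) = Mul(Rational(-1, 4), Add(x, Mul(-1, x))) = Mul(Rational(-1, 4), 0) = 0)
b = -126 (b = Mul(-3, Mul(7, Add(0, 6))) = Mul(-3, Mul(7, 6)) = Mul(-3, 42) = -126)
Add(Mul(b, Pow(-3087, -1)), Mul(35726, Pow(-18450, -1))) = Add(Mul(-126, Pow(-3087, -1)), Mul(35726, Pow(-18450, -1))) = Add(Mul(-126, Rational(-1, 3087)), Mul(35726, Rational(-1, 18450))) = Add(Rational(2, 49), Rational(-17863, 9225)) = Rational(-856837, 452025)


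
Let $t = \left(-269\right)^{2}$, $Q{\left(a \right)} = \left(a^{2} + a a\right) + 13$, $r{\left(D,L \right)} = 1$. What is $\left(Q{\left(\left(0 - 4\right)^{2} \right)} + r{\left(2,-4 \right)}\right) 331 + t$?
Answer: $246467$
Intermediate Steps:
$Q{\left(a \right)} = 13 + 2 a^{2}$ ($Q{\left(a \right)} = \left(a^{2} + a^{2}\right) + 13 = 2 a^{2} + 13 = 13 + 2 a^{2}$)
$t = 72361$
$\left(Q{\left(\left(0 - 4\right)^{2} \right)} + r{\left(2,-4 \right)}\right) 331 + t = \left(\left(13 + 2 \left(\left(0 - 4\right)^{2}\right)^{2}\right) + 1\right) 331 + 72361 = \left(\left(13 + 2 \left(\left(-4\right)^{2}\right)^{2}\right) + 1\right) 331 + 72361 = \left(\left(13 + 2 \cdot 16^{2}\right) + 1\right) 331 + 72361 = \left(\left(13 + 2 \cdot 256\right) + 1\right) 331 + 72361 = \left(\left(13 + 512\right) + 1\right) 331 + 72361 = \left(525 + 1\right) 331 + 72361 = 526 \cdot 331 + 72361 = 174106 + 72361 = 246467$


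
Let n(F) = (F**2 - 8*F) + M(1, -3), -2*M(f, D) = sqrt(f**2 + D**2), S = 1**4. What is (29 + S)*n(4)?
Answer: -480 - 15*sqrt(10) ≈ -527.43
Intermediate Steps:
S = 1
M(f, D) = -sqrt(D**2 + f**2)/2 (M(f, D) = -sqrt(f**2 + D**2)/2 = -sqrt(D**2 + f**2)/2)
n(F) = F**2 - 8*F - sqrt(10)/2 (n(F) = (F**2 - 8*F) - sqrt((-3)**2 + 1**2)/2 = (F**2 - 8*F) - sqrt(9 + 1)/2 = (F**2 - 8*F) - sqrt(10)/2 = F**2 - 8*F - sqrt(10)/2)
(29 + S)*n(4) = (29 + 1)*(4**2 - 8*4 - sqrt(10)/2) = 30*(16 - 32 - sqrt(10)/2) = 30*(-16 - sqrt(10)/2) = -480 - 15*sqrt(10)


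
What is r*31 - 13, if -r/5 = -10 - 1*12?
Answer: 3397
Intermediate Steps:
r = 110 (r = -5*(-10 - 1*12) = -5*(-10 - 12) = -5*(-22) = 110)
r*31 - 13 = 110*31 - 13 = 3410 - 13 = 3397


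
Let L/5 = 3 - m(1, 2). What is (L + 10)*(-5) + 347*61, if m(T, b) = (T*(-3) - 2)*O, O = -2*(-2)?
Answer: 20542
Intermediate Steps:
O = 4
m(T, b) = -8 - 12*T (m(T, b) = (T*(-3) - 2)*4 = (-3*T - 2)*4 = (-2 - 3*T)*4 = -8 - 12*T)
L = 115 (L = 5*(3 - (-8 - 12*1)) = 5*(3 - (-8 - 12)) = 5*(3 - 1*(-20)) = 5*(3 + 20) = 5*23 = 115)
(L + 10)*(-5) + 347*61 = (115 + 10)*(-5) + 347*61 = 125*(-5) + 21167 = -625 + 21167 = 20542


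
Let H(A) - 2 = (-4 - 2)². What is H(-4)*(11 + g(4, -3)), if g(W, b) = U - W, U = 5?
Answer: 456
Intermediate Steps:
H(A) = 38 (H(A) = 2 + (-4 - 2)² = 2 + (-6)² = 2 + 36 = 38)
g(W, b) = 5 - W
H(-4)*(11 + g(4, -3)) = 38*(11 + (5 - 1*4)) = 38*(11 + (5 - 4)) = 38*(11 + 1) = 38*12 = 456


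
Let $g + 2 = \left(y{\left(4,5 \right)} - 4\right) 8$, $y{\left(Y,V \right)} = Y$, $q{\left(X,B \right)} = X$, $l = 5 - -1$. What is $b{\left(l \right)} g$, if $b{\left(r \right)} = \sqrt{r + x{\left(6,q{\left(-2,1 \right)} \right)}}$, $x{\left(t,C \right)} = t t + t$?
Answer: $- 8 \sqrt{3} \approx -13.856$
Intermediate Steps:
$l = 6$ ($l = 5 + 1 = 6$)
$x{\left(t,C \right)} = t + t^{2}$ ($x{\left(t,C \right)} = t^{2} + t = t + t^{2}$)
$g = -2$ ($g = -2 + \left(4 - 4\right) 8 = -2 + 0 \cdot 8 = -2 + 0 = -2$)
$b{\left(r \right)} = \sqrt{42 + r}$ ($b{\left(r \right)} = \sqrt{r + 6 \left(1 + 6\right)} = \sqrt{r + 6 \cdot 7} = \sqrt{r + 42} = \sqrt{42 + r}$)
$b{\left(l \right)} g = \sqrt{42 + 6} \left(-2\right) = \sqrt{48} \left(-2\right) = 4 \sqrt{3} \left(-2\right) = - 8 \sqrt{3}$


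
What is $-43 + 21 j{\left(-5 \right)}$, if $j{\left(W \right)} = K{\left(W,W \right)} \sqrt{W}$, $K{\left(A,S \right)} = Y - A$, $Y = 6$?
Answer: $-43 + 231 i \sqrt{5} \approx -43.0 + 516.53 i$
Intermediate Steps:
$K{\left(A,S \right)} = 6 - A$
$j{\left(W \right)} = \sqrt{W} \left(6 - W\right)$ ($j{\left(W \right)} = \left(6 - W\right) \sqrt{W} = \sqrt{W} \left(6 - W\right)$)
$-43 + 21 j{\left(-5 \right)} = -43 + 21 \sqrt{-5} \left(6 - -5\right) = -43 + 21 i \sqrt{5} \left(6 + 5\right) = -43 + 21 i \sqrt{5} \cdot 11 = -43 + 21 \cdot 11 i \sqrt{5} = -43 + 231 i \sqrt{5}$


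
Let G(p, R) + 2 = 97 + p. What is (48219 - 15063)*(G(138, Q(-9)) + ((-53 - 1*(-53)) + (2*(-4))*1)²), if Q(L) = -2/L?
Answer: 9847332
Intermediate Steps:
G(p, R) = 95 + p (G(p, R) = -2 + (97 + p) = 95 + p)
(48219 - 15063)*(G(138, Q(-9)) + ((-53 - 1*(-53)) + (2*(-4))*1)²) = (48219 - 15063)*((95 + 138) + ((-53 - 1*(-53)) + (2*(-4))*1)²) = 33156*(233 + ((-53 + 53) - 8*1)²) = 33156*(233 + (0 - 8)²) = 33156*(233 + (-8)²) = 33156*(233 + 64) = 33156*297 = 9847332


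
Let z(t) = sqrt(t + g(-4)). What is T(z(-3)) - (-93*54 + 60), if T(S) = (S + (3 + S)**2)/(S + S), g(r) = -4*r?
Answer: 9931/2 + 11*sqrt(13)/13 ≈ 4968.5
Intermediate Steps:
z(t) = sqrt(16 + t) (z(t) = sqrt(t - 4*(-4)) = sqrt(t + 16) = sqrt(16 + t))
T(S) = (S + (3 + S)**2)/(2*S) (T(S) = (S + (3 + S)**2)/((2*S)) = (S + (3 + S)**2)*(1/(2*S)) = (S + (3 + S)**2)/(2*S))
T(z(-3)) - (-93*54 + 60) = (sqrt(16 - 3) + (3 + sqrt(16 - 3))**2)/(2*(sqrt(16 - 3))) - (-93*54 + 60) = (sqrt(13) + (3 + sqrt(13))**2)/(2*(sqrt(13))) - (-5022 + 60) = (sqrt(13)/13)*(sqrt(13) + (3 + sqrt(13))**2)/2 - 1*(-4962) = sqrt(13)*(sqrt(13) + (3 + sqrt(13))**2)/26 + 4962 = 4962 + sqrt(13)*(sqrt(13) + (3 + sqrt(13))**2)/26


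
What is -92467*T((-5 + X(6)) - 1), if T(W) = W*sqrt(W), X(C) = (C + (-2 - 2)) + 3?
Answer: 92467*I ≈ 92467.0*I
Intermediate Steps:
X(C) = -1 + C (X(C) = (C - 4) + 3 = (-4 + C) + 3 = -1 + C)
T(W) = W**(3/2)
-92467*T((-5 + X(6)) - 1) = -92467*((-5 + (-1 + 6)) - 1)**(3/2) = -92467*((-5 + 5) - 1)**(3/2) = -92467*(0 - 1)**(3/2) = -(-92467)*I = 92467*I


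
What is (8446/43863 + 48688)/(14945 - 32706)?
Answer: -2135610190/779050743 ≈ -2.7413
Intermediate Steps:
(8446/43863 + 48688)/(14945 - 32706) = (8446*(1/43863) + 48688)/(-17761) = (8446/43863 + 48688)*(-1/17761) = (2135610190/43863)*(-1/17761) = -2135610190/779050743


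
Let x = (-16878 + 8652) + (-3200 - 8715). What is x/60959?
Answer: -20141/60959 ≈ -0.33040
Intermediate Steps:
x = -20141 (x = -8226 - 11915 = -20141)
x/60959 = -20141/60959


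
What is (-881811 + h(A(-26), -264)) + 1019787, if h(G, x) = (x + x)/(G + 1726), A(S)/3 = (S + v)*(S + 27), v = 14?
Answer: 116589456/845 ≈ 1.3798e+5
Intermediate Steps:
A(S) = 3*(14 + S)*(27 + S) (A(S) = 3*((S + 14)*(S + 27)) = 3*((14 + S)*(27 + S)) = 3*(14 + S)*(27 + S))
h(G, x) = 2*x/(1726 + G) (h(G, x) = (2*x)/(1726 + G) = 2*x/(1726 + G))
(-881811 + h(A(-26), -264)) + 1019787 = (-881811 + 2*(-264)/(1726 + (1134 + 3*(-26)² + 123*(-26)))) + 1019787 = (-881811 + 2*(-264)/(1726 + (1134 + 3*676 - 3198))) + 1019787 = (-881811 + 2*(-264)/(1726 + (1134 + 2028 - 3198))) + 1019787 = (-881811 + 2*(-264)/(1726 - 36)) + 1019787 = (-881811 + 2*(-264)/1690) + 1019787 = (-881811 + 2*(-264)*(1/1690)) + 1019787 = (-881811 - 264/845) + 1019787 = -745130559/845 + 1019787 = 116589456/845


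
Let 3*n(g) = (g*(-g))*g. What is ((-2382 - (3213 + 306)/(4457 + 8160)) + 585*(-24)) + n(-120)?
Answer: 7060192107/12617 ≈ 5.5958e+5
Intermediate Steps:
n(g) = -g**3/3 (n(g) = ((g*(-g))*g)/3 = ((-g**2)*g)/3 = (-g**3)/3 = -g**3/3)
((-2382 - (3213 + 306)/(4457 + 8160)) + 585*(-24)) + n(-120) = ((-2382 - (3213 + 306)/(4457 + 8160)) + 585*(-24)) - 1/3*(-120)**3 = ((-2382 - 3519/12617) - 14040) - 1/3*(-1728000) = ((-2382 - 3519/12617) - 14040) + 576000 = (-30057213/12617 - 14040) + 576000 = -207199893/12617 + 576000 = 7060192107/12617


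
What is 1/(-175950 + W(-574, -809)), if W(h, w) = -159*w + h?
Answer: -1/47893 ≈ -2.0880e-5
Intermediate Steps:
W(h, w) = h - 159*w
1/(-175950 + W(-574, -809)) = 1/(-175950 + (-574 - 159*(-809))) = 1/(-175950 + (-574 + 128631)) = 1/(-175950 + 128057) = 1/(-47893) = -1/47893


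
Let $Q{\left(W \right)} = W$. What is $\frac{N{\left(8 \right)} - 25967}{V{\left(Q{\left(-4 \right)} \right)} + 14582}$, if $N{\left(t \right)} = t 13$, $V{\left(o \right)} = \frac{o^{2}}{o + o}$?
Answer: $- \frac{8621}{4860} \approx -1.7739$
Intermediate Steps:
$V{\left(o \right)} = \frac{o}{2}$ ($V{\left(o \right)} = \frac{o^{2}}{2 o} = \frac{1}{2 o} o^{2} = \frac{o}{2}$)
$N{\left(t \right)} = 13 t$
$\frac{N{\left(8 \right)} - 25967}{V{\left(Q{\left(-4 \right)} \right)} + 14582} = \frac{13 \cdot 8 - 25967}{\frac{1}{2} \left(-4\right) + 14582} = \frac{104 - 25967}{-2 + 14582} = - \frac{25863}{14580} = \left(-25863\right) \frac{1}{14580} = - \frac{8621}{4860}$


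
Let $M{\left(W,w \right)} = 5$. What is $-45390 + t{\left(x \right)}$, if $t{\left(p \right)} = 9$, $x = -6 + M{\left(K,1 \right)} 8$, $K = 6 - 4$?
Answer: $-45381$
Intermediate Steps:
$K = 2$
$x = 34$ ($x = -6 + 5 \cdot 8 = -6 + 40 = 34$)
$-45390 + t{\left(x \right)} = -45390 + 9 = -45381$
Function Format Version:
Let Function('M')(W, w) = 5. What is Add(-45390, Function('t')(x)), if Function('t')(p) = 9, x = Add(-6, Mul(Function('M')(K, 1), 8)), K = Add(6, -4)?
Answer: -45381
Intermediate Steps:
K = 2
x = 34 (x = Add(-6, Mul(5, 8)) = Add(-6, 40) = 34)
Add(-45390, Function('t')(x)) = Add(-45390, 9) = -45381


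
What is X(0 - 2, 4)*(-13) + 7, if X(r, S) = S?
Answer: -45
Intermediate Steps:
X(0 - 2, 4)*(-13) + 7 = 4*(-13) + 7 = -52 + 7 = -45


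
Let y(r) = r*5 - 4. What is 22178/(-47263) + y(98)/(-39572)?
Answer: -450298817/935145718 ≈ -0.48153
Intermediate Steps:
y(r) = -4 + 5*r (y(r) = 5*r - 4 = -4 + 5*r)
22178/(-47263) + y(98)/(-39572) = 22178/(-47263) + (-4 + 5*98)/(-39572) = 22178*(-1/47263) + (-4 + 490)*(-1/39572) = -22178/47263 + 486*(-1/39572) = -22178/47263 - 243/19786 = -450298817/935145718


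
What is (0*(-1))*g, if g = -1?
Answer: 0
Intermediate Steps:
(0*(-1))*g = (0*(-1))*(-1) = 0*(-1) = 0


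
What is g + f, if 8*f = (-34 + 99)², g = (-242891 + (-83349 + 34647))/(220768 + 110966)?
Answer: 699621703/1326936 ≈ 527.25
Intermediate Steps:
g = -291593/331734 (g = (-242891 - 48702)/331734 = -291593*1/331734 = -291593/331734 ≈ -0.87900)
f = 4225/8 (f = (-34 + 99)²/8 = (⅛)*65² = (⅛)*4225 = 4225/8 ≈ 528.13)
g + f = -291593/331734 + 4225/8 = 699621703/1326936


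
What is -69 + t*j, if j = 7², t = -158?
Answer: -7811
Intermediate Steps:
j = 49
-69 + t*j = -69 - 158*49 = -69 - 7742 = -7811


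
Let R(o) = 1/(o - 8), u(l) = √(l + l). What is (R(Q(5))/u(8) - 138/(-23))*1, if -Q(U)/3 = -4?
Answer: 97/16 ≈ 6.0625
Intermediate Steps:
Q(U) = 12 (Q(U) = -3*(-4) = 12)
u(l) = √2*√l (u(l) = √(2*l) = √2*√l)
R(o) = 1/(-8 + o)
(R(Q(5))/u(8) - 138/(-23))*1 = (1/((-8 + 12)*((√2*√8))) - 138/(-23))*1 = (1/(4*((√2*(2*√2)))) - 138*(-1/23))*1 = ((¼)/4 + 6)*1 = ((¼)*(¼) + 6)*1 = (1/16 + 6)*1 = (97/16)*1 = 97/16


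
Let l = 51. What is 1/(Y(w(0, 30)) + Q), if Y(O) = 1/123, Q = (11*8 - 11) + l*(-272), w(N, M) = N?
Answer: -123/1696784 ≈ -7.2490e-5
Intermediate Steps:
Q = -13795 (Q = (11*8 - 11) + 51*(-272) = (88 - 11) - 13872 = 77 - 13872 = -13795)
Y(O) = 1/123
1/(Y(w(0, 30)) + Q) = 1/(1/123 - 13795) = 1/(-1696784/123) = -123/1696784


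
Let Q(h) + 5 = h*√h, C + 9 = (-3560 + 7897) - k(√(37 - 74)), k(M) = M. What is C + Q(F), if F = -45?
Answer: 4323 - I*√37 - 135*I*√5 ≈ 4323.0 - 307.95*I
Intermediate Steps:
C = 4328 - I*√37 (C = -9 + ((-3560 + 7897) - √(37 - 74)) = -9 + (4337 - √(-37)) = -9 + (4337 - I*√37) = 4328 - I*√37 ≈ 4328.0 - 6.0828*I)
Q(h) = -5 + h^(3/2) (Q(h) = -5 + h*√h = -5 + h^(3/2))
C + Q(F) = (4328 - I*√37) + (-5 + (-45)^(3/2)) = (4328 - I*√37) + (-5 - 135*I*√5) = 4323 - I*√37 - 135*I*√5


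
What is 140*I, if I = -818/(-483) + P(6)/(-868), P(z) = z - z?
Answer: 16360/69 ≈ 237.10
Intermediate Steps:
P(z) = 0
I = 818/483 (I = -818/(-483) + 0/(-868) = -818*(-1/483) + 0*(-1/868) = 818/483 + 0 = 818/483 ≈ 1.6936)
140*I = 140*(818/483) = 16360/69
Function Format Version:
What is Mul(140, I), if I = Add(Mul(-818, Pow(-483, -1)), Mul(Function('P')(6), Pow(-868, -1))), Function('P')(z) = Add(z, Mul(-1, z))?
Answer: Rational(16360, 69) ≈ 237.10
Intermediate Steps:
Function('P')(z) = 0
I = Rational(818, 483) (I = Add(Mul(-818, Pow(-483, -1)), Mul(0, Pow(-868, -1))) = Add(Mul(-818, Rational(-1, 483)), Mul(0, Rational(-1, 868))) = Add(Rational(818, 483), 0) = Rational(818, 483) ≈ 1.6936)
Mul(140, I) = Mul(140, Rational(818, 483)) = Rational(16360, 69)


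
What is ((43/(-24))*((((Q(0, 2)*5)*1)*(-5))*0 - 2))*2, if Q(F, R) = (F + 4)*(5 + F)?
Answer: 43/6 ≈ 7.1667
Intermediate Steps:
Q(F, R) = (4 + F)*(5 + F)
((43/(-24))*((((Q(0, 2)*5)*1)*(-5))*0 - 2))*2 = ((43/(-24))*(((((20 + 0² + 9*0)*5)*1)*(-5))*0 - 2))*2 = ((43*(-1/24))*(((((20 + 0 + 0)*5)*1)*(-5))*0 - 2))*2 = -43*((((20*5)*1)*(-5))*0 - 2)/24*2 = -43*(((100*1)*(-5))*0 - 2)/24*2 = -43*((100*(-5))*0 - 2)/24*2 = -43*(-500*0 - 2)/24*2 = -43*(0 - 2)/24*2 = -43/24*(-2)*2 = (43/12)*2 = 43/6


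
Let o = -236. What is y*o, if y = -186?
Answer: 43896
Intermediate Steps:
y*o = -186*(-236) = 43896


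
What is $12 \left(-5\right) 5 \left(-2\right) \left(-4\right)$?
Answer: $-2400$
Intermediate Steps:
$12 \left(-5\right) 5 \left(-2\right) \left(-4\right) = 12 \left(\left(-25\right) \left(-2\right)\right) \left(-4\right) = 12 \cdot 50 \left(-4\right) = 600 \left(-4\right) = -2400$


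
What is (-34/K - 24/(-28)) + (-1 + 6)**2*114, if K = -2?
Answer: 20075/7 ≈ 2867.9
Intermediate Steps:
(-34/K - 24/(-28)) + (-1 + 6)**2*114 = (-34/(-2) - 24/(-28)) + (-1 + 6)**2*114 = (-34*(-1/2) - 24*(-1/28)) + 5**2*114 = (17 + 6/7) + 25*114 = 125/7 + 2850 = 20075/7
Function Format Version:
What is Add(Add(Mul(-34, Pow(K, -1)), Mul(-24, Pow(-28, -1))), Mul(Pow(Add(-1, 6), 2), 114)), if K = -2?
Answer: Rational(20075, 7) ≈ 2867.9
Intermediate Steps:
Add(Add(Mul(-34, Pow(K, -1)), Mul(-24, Pow(-28, -1))), Mul(Pow(Add(-1, 6), 2), 114)) = Add(Add(Mul(-34, Pow(-2, -1)), Mul(-24, Pow(-28, -1))), Mul(Pow(Add(-1, 6), 2), 114)) = Add(Add(Mul(-34, Rational(-1, 2)), Mul(-24, Rational(-1, 28))), Mul(Pow(5, 2), 114)) = Add(Add(17, Rational(6, 7)), Mul(25, 114)) = Add(Rational(125, 7), 2850) = Rational(20075, 7)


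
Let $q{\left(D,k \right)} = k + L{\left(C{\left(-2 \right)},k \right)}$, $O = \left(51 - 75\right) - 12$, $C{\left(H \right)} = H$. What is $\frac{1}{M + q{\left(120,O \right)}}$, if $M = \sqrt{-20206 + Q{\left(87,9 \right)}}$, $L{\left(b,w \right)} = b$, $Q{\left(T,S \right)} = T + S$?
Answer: $- \frac{19}{10777} - \frac{i \sqrt{20110}}{21554} \approx -0.001763 - 0.0065793 i$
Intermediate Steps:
$Q{\left(T,S \right)} = S + T$
$O = -36$ ($O = -24 - 12 = -36$)
$q{\left(D,k \right)} = -2 + k$ ($q{\left(D,k \right)} = k - 2 = -2 + k$)
$M = i \sqrt{20110}$ ($M = \sqrt{-20206 + \left(9 + 87\right)} = \sqrt{-20206 + 96} = \sqrt{-20110} = i \sqrt{20110} \approx 141.81 i$)
$\frac{1}{M + q{\left(120,O \right)}} = \frac{1}{i \sqrt{20110} - 38} = \frac{1}{-38 + i \sqrt{20110}}$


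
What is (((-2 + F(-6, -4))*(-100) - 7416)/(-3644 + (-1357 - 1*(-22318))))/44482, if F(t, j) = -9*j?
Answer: -5408/385147397 ≈ -1.4041e-5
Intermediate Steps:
(((-2 + F(-6, -4))*(-100) - 7416)/(-3644 + (-1357 - 1*(-22318))))/44482 = (((-2 - 9*(-4))*(-100) - 7416)/(-3644 + (-1357 - 1*(-22318))))/44482 = (((-2 + 36)*(-100) - 7416)/(-3644 + (-1357 + 22318)))*(1/44482) = ((34*(-100) - 7416)/(-3644 + 20961))*(1/44482) = ((-3400 - 7416)/17317)*(1/44482) = -10816*1/17317*(1/44482) = -10816/17317*1/44482 = -5408/385147397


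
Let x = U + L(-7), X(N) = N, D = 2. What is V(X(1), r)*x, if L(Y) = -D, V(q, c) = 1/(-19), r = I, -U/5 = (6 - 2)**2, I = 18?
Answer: 82/19 ≈ 4.3158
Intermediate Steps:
U = -80 (U = -5*(6 - 2)**2 = -5*4**2 = -5*16 = -80)
r = 18
V(q, c) = -1/19 (V(q, c) = 1*(-1/19) = -1/19)
L(Y) = -2 (L(Y) = -1*2 = -2)
x = -82 (x = -80 - 2 = -82)
V(X(1), r)*x = -1/19*(-82) = 82/19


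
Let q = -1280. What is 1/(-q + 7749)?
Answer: 1/9029 ≈ 0.00011075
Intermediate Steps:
1/(-q + 7749) = 1/(-1*(-1280) + 7749) = 1/(1280 + 7749) = 1/9029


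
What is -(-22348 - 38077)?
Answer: 60425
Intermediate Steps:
-(-22348 - 38077) = -1*(-60425) = 60425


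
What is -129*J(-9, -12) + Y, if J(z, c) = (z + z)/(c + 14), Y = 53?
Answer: 1214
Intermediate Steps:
J(z, c) = 2*z/(14 + c) (J(z, c) = (2*z)/(14 + c) = 2*z/(14 + c))
-129*J(-9, -12) + Y = -258*(-9)/(14 - 12) + 53 = -258*(-9)/2 + 53 = -129*(-9) + 53 = 1161 + 53 = 1214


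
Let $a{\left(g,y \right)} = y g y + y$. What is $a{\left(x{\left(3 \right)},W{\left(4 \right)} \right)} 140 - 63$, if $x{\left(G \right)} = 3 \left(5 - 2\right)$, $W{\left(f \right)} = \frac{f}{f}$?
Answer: $1337$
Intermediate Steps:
$W{\left(f \right)} = 1$
$x{\left(G \right)} = 9$ ($x{\left(G \right)} = 3 \cdot 3 = 9$)
$a{\left(g,y \right)} = y + g y^{2}$ ($a{\left(g,y \right)} = g y y + y = g y^{2} + y = y + g y^{2}$)
$a{\left(x{\left(3 \right)},W{\left(4 \right)} \right)} 140 - 63 = 1 \left(1 + 9 \cdot 1\right) 140 - 63 = 1 \left(1 + 9\right) 140 - 63 = 1 \cdot 10 \cdot 140 - 63 = 10 \cdot 140 - 63 = 1400 - 63 = 1337$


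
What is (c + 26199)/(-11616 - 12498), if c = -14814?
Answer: -3795/8038 ≈ -0.47213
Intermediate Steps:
(c + 26199)/(-11616 - 12498) = (-14814 + 26199)/(-11616 - 12498) = 11385/(-24114) = 11385*(-1/24114) = -3795/8038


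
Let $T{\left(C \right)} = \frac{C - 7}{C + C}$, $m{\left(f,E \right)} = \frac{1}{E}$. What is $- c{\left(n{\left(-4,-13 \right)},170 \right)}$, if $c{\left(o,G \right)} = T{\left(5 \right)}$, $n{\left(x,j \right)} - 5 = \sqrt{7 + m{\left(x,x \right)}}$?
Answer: $\frac{1}{5} \approx 0.2$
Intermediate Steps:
$n{\left(x,j \right)} = 5 + \sqrt{7 + \frac{1}{x}}$
$T{\left(C \right)} = \frac{-7 + C}{2 C}$
$c{\left(o,G \right)} = - \frac{1}{5}$ ($c{\left(o,G \right)} = \frac{-7 + 5}{2 \cdot 5} = \frac{1}{2} \cdot \frac{1}{5} \left(-2\right) = - \frac{1}{5}$)
$- c{\left(n{\left(-4,-13 \right)},170 \right)} = \left(-1\right) \left(- \frac{1}{5}\right) = \frac{1}{5}$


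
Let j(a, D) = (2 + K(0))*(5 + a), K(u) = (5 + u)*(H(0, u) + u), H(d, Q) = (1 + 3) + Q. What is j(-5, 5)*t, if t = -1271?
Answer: 0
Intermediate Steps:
H(d, Q) = 4 + Q
K(u) = (4 + 2*u)*(5 + u) (K(u) = (5 + u)*((4 + u) + u) = (5 + u)*(4 + 2*u) = (4 + 2*u)*(5 + u))
j(a, D) = 110 + 22*a (j(a, D) = (2 + (20 + 2*0² + 14*0))*(5 + a) = (2 + (20 + 2*0 + 0))*(5 + a) = (2 + (20 + 0 + 0))*(5 + a) = (2 + 20)*(5 + a) = 22*(5 + a) = 110 + 22*a)
j(-5, 5)*t = (110 + 22*(-5))*(-1271) = (110 - 110)*(-1271) = 0*(-1271) = 0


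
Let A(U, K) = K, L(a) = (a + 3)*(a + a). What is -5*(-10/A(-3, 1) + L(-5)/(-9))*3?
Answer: 550/3 ≈ 183.33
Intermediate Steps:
L(a) = 2*a*(3 + a) (L(a) = (3 + a)*(2*a) = 2*a*(3 + a))
-5*(-10/A(-3, 1) + L(-5)/(-9))*3 = -5*(-10/1 + (2*(-5)*(3 - 5))/(-9))*3 = -5*(-10*1 + (2*(-5)*(-2))*(-⅑))*3 = -5*(-10 + 20*(-⅑))*3 = -5*(-10 - 20/9)*3 = -5*(-110/9)*3 = (550/9)*3 = 550/3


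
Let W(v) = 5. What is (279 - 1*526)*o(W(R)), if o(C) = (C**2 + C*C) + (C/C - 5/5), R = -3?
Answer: -12350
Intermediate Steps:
o(C) = 2*C**2 (o(C) = (C**2 + C**2) + (1 - 5*1/5) = 2*C**2 + (1 - 1) = 2*C**2 + 0 = 2*C**2)
(279 - 1*526)*o(W(R)) = (279 - 1*526)*(2*5**2) = (279 - 526)*(2*25) = -247*50 = -12350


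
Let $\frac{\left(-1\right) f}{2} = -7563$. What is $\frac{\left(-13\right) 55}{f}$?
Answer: $- \frac{715}{15126} \approx -0.04727$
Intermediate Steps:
$f = 15126$ ($f = \left(-2\right) \left(-7563\right) = 15126$)
$\frac{\left(-13\right) 55}{f} = \frac{\left(-13\right) 55}{15126} = \left(-715\right) \frac{1}{15126} = - \frac{715}{15126}$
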